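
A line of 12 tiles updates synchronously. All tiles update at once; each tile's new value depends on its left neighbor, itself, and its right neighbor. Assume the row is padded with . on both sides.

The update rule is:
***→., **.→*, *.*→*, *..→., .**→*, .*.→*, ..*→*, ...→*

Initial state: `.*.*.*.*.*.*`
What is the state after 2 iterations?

*..........*

************
*..........*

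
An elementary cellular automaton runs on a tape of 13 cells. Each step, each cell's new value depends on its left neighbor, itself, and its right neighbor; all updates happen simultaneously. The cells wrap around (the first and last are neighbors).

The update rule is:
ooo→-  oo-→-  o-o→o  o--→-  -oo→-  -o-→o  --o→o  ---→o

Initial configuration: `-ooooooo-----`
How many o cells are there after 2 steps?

o--------oooo
--ooooooo----
count of o: 7

7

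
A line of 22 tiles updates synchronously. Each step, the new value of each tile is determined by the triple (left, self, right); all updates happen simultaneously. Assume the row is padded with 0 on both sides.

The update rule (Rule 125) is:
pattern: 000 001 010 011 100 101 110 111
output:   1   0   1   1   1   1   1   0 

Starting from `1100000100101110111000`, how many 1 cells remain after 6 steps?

1111110110111011101111
1000011111101110111001
1111010000111011101101
1001111110101110111111
1101000011111011100001
1111111010001110111101
count of 1: 16

16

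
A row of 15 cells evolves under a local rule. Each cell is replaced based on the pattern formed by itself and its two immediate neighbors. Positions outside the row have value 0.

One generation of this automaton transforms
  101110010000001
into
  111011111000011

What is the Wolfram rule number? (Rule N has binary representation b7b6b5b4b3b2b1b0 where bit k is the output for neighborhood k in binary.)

position 3: 111 → 0  (bit 7 = 0)
position 4: 110 → 1  (bit 6 = 1)
position 1: 101 → 1  (bit 5 = 1)
position 5: 100 → 1  (bit 4 = 1)
position 2: 011 → 1  (bit 3 = 1)
position 0: 010 → 1  (bit 2 = 1)
position 6: 001 → 1  (bit 1 = 1)
position 9: 000 → 0  (bit 0 = 0)
bits b7..b0 = 01111110 = 126

126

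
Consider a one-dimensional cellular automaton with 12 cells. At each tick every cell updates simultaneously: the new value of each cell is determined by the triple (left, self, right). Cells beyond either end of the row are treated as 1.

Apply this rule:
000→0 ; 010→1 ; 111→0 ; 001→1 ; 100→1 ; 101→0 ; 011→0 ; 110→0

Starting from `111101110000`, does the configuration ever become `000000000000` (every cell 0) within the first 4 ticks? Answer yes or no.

no

000000001001
100000011110
010000100000
011001110001
tick 4 is 011001110001, still not uniform 0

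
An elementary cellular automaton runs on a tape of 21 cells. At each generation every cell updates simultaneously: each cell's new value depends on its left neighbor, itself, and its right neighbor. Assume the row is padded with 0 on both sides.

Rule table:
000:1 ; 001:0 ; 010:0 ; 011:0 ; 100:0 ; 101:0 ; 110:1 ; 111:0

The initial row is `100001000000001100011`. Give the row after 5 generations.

000001011000001111100

generation 1: 001100011111100101001
generation 2: 100101000000100000000
generation 3: 000000011110001111111
generation 4: 111111000010100000001
generation 5: 000001011000001111100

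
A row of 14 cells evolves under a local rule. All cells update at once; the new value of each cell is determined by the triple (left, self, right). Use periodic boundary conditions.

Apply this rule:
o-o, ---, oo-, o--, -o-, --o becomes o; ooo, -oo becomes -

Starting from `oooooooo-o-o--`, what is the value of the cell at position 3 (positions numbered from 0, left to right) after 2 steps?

o

step 1: -------ooooooo
step 2: ooooooo------o
position 3 holds o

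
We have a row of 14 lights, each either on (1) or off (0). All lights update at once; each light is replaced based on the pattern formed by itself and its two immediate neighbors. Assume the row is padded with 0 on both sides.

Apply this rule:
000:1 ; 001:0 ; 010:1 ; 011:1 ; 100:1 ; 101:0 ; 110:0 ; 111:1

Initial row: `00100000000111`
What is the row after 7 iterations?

10111111110110
10111111100101
10111111010101
10111110010101
10111101010101
10111001010101
10110101010101

10110101010101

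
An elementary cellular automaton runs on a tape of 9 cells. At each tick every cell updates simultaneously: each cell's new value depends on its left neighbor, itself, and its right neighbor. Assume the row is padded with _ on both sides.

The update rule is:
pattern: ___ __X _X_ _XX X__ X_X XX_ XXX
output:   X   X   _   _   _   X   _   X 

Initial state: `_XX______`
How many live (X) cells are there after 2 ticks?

5

X___XXXXX
__XX_XXX_
count of X: 5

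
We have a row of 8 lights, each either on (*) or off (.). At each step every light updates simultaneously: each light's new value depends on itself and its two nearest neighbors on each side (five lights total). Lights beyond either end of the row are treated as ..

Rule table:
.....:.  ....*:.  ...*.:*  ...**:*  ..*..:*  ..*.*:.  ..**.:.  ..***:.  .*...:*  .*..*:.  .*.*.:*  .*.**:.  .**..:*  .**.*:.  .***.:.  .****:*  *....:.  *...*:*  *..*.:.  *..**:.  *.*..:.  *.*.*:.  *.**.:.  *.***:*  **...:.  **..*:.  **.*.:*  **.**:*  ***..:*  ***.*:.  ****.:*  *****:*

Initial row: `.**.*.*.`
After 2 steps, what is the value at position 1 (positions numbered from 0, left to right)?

.

*..*.*.*
*...*.*.
position 1 holds .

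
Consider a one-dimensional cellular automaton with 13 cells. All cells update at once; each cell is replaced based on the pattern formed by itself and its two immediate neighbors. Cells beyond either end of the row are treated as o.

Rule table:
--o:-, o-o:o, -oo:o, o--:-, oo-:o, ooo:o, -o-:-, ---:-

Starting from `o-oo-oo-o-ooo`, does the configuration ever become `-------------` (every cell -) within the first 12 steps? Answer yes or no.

no

step 1: oooooooo-oooo
step 2: ooooooooooooo
step 3: ooooooooooooo  (fixed point — unchanged through step 12)
step 12 is ooooooooooooo, still not uniform -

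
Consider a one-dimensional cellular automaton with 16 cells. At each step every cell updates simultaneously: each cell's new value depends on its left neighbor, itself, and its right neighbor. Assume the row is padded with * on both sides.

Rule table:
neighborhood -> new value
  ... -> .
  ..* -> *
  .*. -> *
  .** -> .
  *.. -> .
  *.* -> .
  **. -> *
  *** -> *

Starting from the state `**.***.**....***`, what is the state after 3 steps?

**..**..*...*.**
**.*.*.**..**..*
**.*.*..*.*.*.*.

**.*.*..*.*.*.*.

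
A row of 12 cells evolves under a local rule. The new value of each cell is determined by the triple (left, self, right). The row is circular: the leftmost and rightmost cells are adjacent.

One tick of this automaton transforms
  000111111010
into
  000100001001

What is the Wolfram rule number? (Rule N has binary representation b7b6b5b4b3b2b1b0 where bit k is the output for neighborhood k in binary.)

position 4: 111 → 0  (bit 7 = 0)
position 8: 110 → 1  (bit 6 = 1)
position 9: 101 → 0  (bit 5 = 0)
position 11: 100 → 1  (bit 4 = 1)
position 3: 011 → 1  (bit 3 = 1)
position 10: 010 → 0  (bit 2 = 0)
position 2: 001 → 0  (bit 1 = 0)
position 0: 000 → 0  (bit 0 = 0)
bits b7..b0 = 01011000 = 88

88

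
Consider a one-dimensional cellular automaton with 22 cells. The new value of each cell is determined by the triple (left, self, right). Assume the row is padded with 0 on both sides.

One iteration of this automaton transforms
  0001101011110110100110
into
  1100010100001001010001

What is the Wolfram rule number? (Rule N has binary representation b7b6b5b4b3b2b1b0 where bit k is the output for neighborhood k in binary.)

49

position 9: 111 → 0  (bit 7 = 0)
position 4: 110 → 0  (bit 6 = 0)
position 5: 101 → 1  (bit 5 = 1)
position 17: 100 → 1  (bit 4 = 1)
position 3: 011 → 0  (bit 3 = 0)
position 6: 010 → 0  (bit 2 = 0)
position 2: 001 → 0  (bit 1 = 0)
position 0: 000 → 1  (bit 0 = 1)
bits b7..b0 = 00110001 = 49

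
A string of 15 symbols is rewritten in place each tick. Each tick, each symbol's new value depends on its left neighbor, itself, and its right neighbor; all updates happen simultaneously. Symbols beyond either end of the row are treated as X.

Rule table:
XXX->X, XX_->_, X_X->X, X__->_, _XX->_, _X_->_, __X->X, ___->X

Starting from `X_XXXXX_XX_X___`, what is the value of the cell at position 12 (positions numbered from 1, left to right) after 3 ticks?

_X_XXX_X__X__XX
X_X_X_X__X__X_X
_X_X_X__X__X_X_
position 12 holds X

X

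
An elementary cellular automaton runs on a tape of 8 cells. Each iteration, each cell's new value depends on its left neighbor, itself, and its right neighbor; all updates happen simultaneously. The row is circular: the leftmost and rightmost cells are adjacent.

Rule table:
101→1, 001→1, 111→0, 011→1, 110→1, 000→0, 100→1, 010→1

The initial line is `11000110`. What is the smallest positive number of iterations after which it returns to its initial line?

11101111
00111000
01101100
11111110
10000011
11000110

6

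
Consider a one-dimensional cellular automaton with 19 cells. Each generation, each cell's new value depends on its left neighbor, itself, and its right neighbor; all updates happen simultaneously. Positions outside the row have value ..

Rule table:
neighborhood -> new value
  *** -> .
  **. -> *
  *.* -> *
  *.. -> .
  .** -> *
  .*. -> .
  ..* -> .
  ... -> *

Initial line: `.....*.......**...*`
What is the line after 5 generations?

*.*....**......*.**

****...*****.**.*..
*..*.*.*...*****..*
....*.*..*.*...*...
***..*....*..*...**
*.*....**......*.**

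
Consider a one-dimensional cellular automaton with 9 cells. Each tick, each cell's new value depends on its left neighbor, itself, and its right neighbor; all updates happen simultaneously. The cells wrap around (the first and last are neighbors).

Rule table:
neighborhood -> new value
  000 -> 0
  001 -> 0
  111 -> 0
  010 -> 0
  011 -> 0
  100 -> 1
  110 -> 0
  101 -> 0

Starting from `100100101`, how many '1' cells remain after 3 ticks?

tick 1: 010010000
tick 2: 001001000
tick 3: 000100100
count of 1: 2

2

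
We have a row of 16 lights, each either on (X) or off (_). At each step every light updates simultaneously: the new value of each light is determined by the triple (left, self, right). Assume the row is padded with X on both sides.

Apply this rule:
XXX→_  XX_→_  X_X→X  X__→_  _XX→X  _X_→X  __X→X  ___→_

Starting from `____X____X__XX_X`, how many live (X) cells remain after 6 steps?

9

___XX___XX_XX_XX
__XX___XX_XX_XX_
_XX___XX_XX_XX_X
XX___XX_XX_XX_XX
____XX_XX_XX_XX_
___XX_XX_XX_XX_X
count of X: 9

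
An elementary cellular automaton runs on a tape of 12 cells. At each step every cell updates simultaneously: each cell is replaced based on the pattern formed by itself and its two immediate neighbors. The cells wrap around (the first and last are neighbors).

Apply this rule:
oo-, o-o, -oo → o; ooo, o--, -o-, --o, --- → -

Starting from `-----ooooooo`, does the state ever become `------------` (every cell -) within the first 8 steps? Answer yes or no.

yes

step 1: -----o-----o
step 2: ------------
all cells are - at step 2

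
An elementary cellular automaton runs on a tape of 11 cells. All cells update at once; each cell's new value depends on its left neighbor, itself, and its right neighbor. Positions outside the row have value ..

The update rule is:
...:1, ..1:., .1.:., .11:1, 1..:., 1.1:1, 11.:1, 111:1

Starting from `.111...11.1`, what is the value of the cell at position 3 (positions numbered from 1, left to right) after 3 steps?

.111.1.111.
.1111.1111.
.111111111.
position 3 holds 1

1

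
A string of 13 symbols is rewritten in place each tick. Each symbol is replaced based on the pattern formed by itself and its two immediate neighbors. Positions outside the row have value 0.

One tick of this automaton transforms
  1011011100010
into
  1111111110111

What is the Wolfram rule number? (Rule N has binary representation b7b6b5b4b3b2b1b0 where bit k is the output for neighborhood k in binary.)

position 6: 111 → 1  (bit 7 = 1)
position 3: 110 → 1  (bit 6 = 1)
position 1: 101 → 1  (bit 5 = 1)
position 8: 100 → 1  (bit 4 = 1)
position 2: 011 → 1  (bit 3 = 1)
position 0: 010 → 1  (bit 2 = 1)
position 10: 001 → 1  (bit 1 = 1)
position 9: 000 → 0  (bit 0 = 0)
bits b7..b0 = 11111110 = 254

254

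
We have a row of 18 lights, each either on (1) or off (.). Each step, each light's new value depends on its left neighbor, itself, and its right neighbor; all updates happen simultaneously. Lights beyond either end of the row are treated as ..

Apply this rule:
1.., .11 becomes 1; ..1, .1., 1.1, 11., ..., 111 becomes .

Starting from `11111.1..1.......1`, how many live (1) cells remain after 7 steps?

3

1......1..1.......
.1......1..1......
..1......1..1.....
...1......1..1....
....1......1..1...
.....1......1..1..
......1......1..1.
count of 1: 3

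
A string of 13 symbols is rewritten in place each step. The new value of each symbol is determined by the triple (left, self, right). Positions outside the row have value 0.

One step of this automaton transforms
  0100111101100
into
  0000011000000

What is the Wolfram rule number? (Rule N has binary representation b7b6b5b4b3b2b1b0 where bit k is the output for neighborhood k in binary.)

128

position 5: 111 → 1  (bit 7 = 1)
position 7: 110 → 0  (bit 6 = 0)
position 8: 101 → 0  (bit 5 = 0)
position 2: 100 → 0  (bit 4 = 0)
position 4: 011 → 0  (bit 3 = 0)
position 1: 010 → 0  (bit 2 = 0)
position 0: 001 → 0  (bit 1 = 0)
position 12: 000 → 0  (bit 0 = 0)
bits b7..b0 = 10000000 = 128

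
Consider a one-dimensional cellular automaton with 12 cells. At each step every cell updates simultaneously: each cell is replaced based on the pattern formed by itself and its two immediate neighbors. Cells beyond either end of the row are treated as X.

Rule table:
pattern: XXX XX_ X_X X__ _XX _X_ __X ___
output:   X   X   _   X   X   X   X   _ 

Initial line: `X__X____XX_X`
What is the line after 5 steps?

XXXXX__XXX_X
XXXXXXXXXX_X
XXXXXXXXXX_X  (fixed point — unchanged through step 5)

XXXXXXXXXX_X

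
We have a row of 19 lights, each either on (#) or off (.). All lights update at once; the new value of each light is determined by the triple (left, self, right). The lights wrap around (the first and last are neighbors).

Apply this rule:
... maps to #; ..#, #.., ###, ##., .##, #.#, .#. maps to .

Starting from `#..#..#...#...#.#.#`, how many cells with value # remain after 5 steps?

........#...#......
#######...#...#####
........#...#......  (repeats step 1; period 2)
step 5: ........#...#......
count of #: 2

2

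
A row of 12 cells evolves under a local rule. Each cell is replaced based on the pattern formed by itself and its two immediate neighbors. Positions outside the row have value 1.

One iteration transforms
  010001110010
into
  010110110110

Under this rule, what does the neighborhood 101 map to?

At position 0 the neighborhood is 101; the next row has 0 there.

0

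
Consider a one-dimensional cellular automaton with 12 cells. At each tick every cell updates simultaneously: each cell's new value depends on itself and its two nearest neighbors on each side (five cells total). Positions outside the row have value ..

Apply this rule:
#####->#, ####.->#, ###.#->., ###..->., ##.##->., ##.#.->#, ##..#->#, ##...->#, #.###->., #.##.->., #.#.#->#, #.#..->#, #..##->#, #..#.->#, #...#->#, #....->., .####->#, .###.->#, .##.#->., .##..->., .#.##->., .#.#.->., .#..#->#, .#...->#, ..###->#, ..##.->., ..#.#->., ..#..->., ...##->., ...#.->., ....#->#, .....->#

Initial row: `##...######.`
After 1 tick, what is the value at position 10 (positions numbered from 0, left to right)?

.

tick 1: ..##.#####.#
position 10 holds .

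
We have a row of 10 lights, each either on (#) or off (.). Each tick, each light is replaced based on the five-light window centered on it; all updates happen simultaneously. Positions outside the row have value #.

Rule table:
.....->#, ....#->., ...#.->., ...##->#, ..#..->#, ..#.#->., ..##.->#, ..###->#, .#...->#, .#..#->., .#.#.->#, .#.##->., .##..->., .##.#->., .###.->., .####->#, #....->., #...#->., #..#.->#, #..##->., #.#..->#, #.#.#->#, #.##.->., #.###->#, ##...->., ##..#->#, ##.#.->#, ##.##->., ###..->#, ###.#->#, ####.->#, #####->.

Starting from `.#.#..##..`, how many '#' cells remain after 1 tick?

####..#.#.
count of #: 6

6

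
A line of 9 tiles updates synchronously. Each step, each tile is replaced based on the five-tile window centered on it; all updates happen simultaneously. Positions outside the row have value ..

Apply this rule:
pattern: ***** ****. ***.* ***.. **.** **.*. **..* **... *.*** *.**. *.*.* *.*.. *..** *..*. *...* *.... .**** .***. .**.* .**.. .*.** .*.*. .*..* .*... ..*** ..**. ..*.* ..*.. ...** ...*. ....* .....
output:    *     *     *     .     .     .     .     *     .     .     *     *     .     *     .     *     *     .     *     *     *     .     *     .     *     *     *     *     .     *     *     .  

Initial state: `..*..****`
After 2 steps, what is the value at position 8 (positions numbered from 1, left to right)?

.

****.***.
****....*
position 8 holds .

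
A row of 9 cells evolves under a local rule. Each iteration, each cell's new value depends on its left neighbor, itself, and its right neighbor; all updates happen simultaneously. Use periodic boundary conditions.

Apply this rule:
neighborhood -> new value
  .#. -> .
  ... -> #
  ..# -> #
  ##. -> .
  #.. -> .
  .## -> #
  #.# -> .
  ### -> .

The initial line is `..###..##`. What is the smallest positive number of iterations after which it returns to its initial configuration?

.##...##.
##..###..
#..##...#
..##..###
.##..##..
##..##..#
...##..##
.###..##.
##...##..
#..###..#
..##...##
.##..###.
##..##...
#..##..##
..##..##.
###..##..
#...##..#
..###..##

18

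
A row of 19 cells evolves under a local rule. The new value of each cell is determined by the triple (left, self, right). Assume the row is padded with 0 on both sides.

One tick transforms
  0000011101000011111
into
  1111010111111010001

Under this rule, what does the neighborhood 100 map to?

1

At position 10 the neighborhood is 100; the next row has 1 there.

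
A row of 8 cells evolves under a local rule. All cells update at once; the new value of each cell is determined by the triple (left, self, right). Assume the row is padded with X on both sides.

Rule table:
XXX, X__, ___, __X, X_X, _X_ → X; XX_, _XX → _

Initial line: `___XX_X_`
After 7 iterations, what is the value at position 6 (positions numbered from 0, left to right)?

X

XXX__XXX
XX_XX_XX
X_X__X_X
_XXXXXX_
X_XXXX_X
_X_XX_X_
XXX__XXX
position 6 holds X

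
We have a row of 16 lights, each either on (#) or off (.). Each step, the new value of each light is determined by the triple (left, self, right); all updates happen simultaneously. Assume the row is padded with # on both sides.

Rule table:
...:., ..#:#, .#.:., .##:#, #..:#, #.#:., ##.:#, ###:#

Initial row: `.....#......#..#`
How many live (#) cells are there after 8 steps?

15

step 1: #...#.#....#.###
step 2: ##.#...#..#..###
step 3: ##..#.#.##.#####
step 4: ####....##.#####
step 5: #####..###.#####
step 6: ##########.#####
step 7: ##########.#####  (fixed point — unchanged through step 8)
count of #: 15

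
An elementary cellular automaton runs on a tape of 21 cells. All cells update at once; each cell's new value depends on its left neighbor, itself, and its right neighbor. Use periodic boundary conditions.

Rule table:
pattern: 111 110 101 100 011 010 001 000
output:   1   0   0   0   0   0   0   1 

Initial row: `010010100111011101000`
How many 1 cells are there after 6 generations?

generation 1: 000000000010001000011
generation 2: 011111111000100011000
generation 3: 001111110010001000011
generation 4: 000111100000100011000
generation 5: 110011001110001000011
generation 6: 100000000100100011001
count of 1: 6

6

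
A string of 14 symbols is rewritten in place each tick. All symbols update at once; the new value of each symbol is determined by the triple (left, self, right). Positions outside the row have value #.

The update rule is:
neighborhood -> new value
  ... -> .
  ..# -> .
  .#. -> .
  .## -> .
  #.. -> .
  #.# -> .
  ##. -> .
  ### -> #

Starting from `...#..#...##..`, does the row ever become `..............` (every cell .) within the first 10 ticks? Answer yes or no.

yes

..............
all cells are . at tick 1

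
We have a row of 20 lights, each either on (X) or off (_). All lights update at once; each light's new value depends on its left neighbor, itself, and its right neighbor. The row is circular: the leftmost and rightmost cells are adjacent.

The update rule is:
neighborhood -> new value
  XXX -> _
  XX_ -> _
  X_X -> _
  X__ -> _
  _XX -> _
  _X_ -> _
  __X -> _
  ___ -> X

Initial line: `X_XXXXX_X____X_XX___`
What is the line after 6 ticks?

XXXXXXXXX____XXXX___

tick 1: __________XX______X_
tick 2: XXXXXXXXX____XXXX___
tick 3: __________XX______X_  (repeats tick 1; period 2)
tick 6: XXXXXXXXX____XXXX___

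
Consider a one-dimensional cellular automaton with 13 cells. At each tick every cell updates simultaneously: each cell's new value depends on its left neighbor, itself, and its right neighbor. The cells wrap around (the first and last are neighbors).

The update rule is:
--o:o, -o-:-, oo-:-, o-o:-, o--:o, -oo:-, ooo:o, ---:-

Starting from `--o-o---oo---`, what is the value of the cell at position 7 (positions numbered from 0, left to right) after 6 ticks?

-

-o---o-o--o--
o-o-o---oo-o-
-----o-o-----
----o---o----
---o-o-o-o---
--o-------o--
position 7 holds -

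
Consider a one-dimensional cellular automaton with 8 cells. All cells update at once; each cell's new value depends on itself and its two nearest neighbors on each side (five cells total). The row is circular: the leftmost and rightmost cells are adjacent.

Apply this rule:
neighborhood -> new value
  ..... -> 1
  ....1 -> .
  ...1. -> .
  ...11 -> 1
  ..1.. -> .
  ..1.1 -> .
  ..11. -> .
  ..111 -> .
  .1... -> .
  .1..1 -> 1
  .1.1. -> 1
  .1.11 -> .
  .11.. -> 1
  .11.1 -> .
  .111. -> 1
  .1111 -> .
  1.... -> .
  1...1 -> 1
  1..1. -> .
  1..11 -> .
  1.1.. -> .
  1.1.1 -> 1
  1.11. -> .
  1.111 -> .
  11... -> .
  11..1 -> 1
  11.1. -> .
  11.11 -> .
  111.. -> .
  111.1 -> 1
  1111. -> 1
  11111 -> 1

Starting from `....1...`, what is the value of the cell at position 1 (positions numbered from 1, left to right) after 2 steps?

1

11.....1
1...1.1.
position 1 holds 1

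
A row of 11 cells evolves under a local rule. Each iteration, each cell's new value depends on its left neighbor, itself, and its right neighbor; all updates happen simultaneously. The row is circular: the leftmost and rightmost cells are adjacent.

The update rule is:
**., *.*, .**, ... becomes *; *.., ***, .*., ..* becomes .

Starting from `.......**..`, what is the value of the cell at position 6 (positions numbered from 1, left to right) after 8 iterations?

*

******.**.*
.....******
.***.*....*
**.**..**..
*****..**..
*...*..**..
..*....**..
*...**.**.*
position 6 holds *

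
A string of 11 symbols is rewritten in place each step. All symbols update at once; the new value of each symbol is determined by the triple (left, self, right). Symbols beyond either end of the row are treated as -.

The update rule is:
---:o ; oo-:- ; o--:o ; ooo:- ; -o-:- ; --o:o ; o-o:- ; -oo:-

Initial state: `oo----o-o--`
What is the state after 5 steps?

--oooo---oo
oo----ooo--
--oooo---oo  (repeats step 1; period 2)
step 5: --oooo---oo

--oooo---oo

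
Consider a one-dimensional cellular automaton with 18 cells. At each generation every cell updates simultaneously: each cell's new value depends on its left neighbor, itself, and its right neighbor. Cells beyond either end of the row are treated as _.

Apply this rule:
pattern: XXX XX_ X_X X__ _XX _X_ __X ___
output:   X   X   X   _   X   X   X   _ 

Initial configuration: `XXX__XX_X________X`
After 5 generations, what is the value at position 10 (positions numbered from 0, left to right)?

_

generation 1: XXX_XXXXX_______XX
generation 2: XXXXXXXXX______XXX
generation 3: XXXXXXXXX_____XXXX
generation 4: XXXXXXXXX____XXXXX
generation 5: XXXXXXXXX___XXXXXX
position 10 holds _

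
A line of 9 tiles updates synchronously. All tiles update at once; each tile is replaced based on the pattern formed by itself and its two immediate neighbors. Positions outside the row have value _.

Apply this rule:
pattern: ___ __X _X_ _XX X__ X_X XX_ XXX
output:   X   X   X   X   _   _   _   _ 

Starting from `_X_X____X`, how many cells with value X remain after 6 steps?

step 1: XX_X_XXXX
step 2: X__X_X___
step 3: X_XX_X_XX
step 4: X_X__X_X_
step 5: X_X_XX_X_
step 6: X_X_X__X_
count of X: 4

4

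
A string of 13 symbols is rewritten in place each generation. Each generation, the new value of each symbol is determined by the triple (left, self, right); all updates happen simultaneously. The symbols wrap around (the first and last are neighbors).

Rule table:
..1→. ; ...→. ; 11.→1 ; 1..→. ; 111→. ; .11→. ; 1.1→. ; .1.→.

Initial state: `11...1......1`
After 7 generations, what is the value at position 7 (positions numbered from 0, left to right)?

.

generation 1: .1...........
generation 2: .............
generation 3: .............  (fixed point — unchanged through generation 7)
position 7 holds .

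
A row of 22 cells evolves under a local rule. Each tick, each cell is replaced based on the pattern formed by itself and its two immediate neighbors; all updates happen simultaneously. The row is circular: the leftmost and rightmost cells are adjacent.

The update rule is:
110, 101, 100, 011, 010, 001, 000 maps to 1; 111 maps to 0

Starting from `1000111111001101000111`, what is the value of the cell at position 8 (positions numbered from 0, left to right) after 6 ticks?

1

1111100001111111111100
1000111111000000000111
1111100001111111111100  (repeats tick 1; period 2)
tick 6: 1000111111000000000111
position 8 holds 1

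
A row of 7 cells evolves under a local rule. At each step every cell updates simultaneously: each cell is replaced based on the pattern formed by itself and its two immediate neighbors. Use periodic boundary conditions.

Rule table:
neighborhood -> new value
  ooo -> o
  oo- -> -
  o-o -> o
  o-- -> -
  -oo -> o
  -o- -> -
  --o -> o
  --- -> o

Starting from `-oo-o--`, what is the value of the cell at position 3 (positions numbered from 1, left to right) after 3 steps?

-

oo-o--o
o-o--oo
-o--ooo
position 3 holds -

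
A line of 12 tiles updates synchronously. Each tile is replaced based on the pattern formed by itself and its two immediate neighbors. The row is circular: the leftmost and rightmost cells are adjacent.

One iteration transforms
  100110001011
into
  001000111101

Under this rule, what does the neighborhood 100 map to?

0

At position 1 the neighborhood is 100; the next row has 0 there.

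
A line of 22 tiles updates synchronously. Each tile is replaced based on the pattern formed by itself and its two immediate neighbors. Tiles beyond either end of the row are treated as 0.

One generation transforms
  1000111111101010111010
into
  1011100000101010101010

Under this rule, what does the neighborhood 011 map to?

1

At position 4 the neighborhood is 011; the next row has 1 there.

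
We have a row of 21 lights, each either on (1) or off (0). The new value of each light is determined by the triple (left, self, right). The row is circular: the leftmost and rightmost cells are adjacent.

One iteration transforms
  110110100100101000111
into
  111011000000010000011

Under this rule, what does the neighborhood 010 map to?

0

At position 6 the neighborhood is 010; the next row has 0 there.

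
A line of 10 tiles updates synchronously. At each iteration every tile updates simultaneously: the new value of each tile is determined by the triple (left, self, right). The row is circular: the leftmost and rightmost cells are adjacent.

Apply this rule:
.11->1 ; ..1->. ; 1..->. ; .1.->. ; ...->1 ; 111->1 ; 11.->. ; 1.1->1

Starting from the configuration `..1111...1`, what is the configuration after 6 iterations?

....1.1.11

..111..1..
1.11.....1
.11..111.1
11...11.1.
1..1.1.1.1
....1.1.11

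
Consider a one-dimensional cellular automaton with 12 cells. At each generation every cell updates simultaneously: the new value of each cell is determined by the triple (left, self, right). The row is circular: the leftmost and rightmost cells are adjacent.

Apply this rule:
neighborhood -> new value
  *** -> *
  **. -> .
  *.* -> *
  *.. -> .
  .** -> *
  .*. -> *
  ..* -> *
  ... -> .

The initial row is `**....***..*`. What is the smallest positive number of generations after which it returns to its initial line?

12

*....***..**
....***..***
...***..***.
..***..***..
.***..***...
***..***....
**..***....*
*..***....**
..***....***
.***....***.
***....***..
**....***..*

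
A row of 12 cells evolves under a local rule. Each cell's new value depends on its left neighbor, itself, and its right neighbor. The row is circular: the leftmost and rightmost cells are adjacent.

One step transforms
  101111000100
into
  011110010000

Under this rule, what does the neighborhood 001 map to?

At position 8 the neighborhood is 001; the next row has 0 there.

0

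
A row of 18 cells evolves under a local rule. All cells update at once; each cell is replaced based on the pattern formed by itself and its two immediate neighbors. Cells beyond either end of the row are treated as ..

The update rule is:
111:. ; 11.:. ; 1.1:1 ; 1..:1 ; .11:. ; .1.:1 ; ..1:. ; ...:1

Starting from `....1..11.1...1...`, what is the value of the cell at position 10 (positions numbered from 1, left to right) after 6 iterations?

iteration 1: 111.11...1111.1111
iteration 2: ...1..11.....1....
iteration 3: 11.11...1111.11111
iteration 4: ..1..11.....1.....
iteration 5: 1.11...1111.111111
iteration 6: 11..11.....1......
position 10 holds .

.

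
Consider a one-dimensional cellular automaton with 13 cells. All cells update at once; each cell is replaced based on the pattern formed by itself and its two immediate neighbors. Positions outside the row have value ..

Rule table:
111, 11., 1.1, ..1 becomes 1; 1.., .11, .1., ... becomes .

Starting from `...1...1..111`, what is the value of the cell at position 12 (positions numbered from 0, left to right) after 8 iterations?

.

..1...1..1.11
.1...1..1.1.1
1...1..1.1.1.
...1..1.1.1..
..1..1.1.1...
.1..1.1.1....
1..1.1.1.....
..1.1.1......
position 12 holds .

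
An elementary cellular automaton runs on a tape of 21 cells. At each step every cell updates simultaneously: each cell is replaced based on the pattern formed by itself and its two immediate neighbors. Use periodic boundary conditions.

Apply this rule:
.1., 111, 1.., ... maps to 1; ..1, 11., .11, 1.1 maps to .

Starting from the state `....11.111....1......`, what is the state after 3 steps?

111.....1.111.1111111
11.1111.1..1...111111
1...11..11.111..11111

1...11..11.111..11111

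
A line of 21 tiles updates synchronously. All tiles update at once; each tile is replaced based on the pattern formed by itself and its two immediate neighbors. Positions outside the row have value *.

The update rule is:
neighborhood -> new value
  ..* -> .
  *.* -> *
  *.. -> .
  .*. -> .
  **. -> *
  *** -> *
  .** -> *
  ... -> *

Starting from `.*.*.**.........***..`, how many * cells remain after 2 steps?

*.*.***.*******.***..
**.****************..
count of *: 18

18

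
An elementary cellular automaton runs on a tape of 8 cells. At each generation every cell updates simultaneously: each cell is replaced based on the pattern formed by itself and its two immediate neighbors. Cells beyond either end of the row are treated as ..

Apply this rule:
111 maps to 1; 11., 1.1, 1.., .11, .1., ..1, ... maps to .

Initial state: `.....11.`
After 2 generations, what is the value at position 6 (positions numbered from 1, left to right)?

........
........
position 6 holds .

.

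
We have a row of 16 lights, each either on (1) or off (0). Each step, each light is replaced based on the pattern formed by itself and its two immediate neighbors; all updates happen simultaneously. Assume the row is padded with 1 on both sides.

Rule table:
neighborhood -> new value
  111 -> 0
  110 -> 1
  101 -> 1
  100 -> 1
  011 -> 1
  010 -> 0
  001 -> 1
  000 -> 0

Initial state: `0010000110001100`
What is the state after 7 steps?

0000001111110011

1101001111011111
0110111001110000
1111101111011001
0000111001111111
1001101111000000
1111111001100001
0000001111110011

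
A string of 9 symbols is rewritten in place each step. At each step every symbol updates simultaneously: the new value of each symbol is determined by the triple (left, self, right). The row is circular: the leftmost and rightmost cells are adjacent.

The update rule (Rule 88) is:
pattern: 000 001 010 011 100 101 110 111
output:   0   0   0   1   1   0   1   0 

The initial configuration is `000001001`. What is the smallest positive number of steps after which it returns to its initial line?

100000100
010000010
001000001
100100000
010010000
001001000
000100100
000010010
000001001

9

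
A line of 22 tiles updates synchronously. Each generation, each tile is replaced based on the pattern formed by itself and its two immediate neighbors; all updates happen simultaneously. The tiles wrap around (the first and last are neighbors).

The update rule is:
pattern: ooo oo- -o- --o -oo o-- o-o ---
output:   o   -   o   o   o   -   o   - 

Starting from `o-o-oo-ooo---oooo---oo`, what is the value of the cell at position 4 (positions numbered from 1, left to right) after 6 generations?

-oooo-ooo---oooo---ooo
oooo-ooo---oooo---ooo-
ooo-ooo---oooo---ooo-o
oo-ooo---oooo---ooo-oo
o-ooo---oooo---ooo-ooo
-ooo---oooo---ooo-oooo
position 4 holds o

o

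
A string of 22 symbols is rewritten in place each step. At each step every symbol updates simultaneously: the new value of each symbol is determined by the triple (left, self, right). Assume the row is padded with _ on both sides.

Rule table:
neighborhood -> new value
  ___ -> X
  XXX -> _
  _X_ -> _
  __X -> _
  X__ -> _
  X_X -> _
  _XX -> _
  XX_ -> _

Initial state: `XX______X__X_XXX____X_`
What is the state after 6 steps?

___XXXX__________XX___
XX______XXXXXXXX____XX
___XXXX__________XX___  (repeats step 1; period 2)
step 6: XX______XXXXXXXX____XX

XX______XXXXXXXX____XX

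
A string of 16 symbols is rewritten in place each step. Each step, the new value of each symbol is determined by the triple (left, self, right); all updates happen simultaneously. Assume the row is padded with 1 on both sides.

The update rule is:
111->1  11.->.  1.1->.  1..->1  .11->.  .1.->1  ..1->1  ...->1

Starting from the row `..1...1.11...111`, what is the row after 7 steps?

1...1......11...

step 1: 1111111...111.11
step 2: 111111.111.1...1
step 3: 11111...1..1111.
step 4: 1111.111111.11..
step 5: 111...1111....11
step 6: 11.111.11.1111.1
step 7: 1...1......11...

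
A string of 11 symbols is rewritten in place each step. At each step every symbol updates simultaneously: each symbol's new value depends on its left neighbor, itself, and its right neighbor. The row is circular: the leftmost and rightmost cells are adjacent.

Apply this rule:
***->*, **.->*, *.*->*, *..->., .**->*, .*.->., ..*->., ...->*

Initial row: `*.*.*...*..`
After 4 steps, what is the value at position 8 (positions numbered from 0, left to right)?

.*.*..*....
..*.....***
....***.***
.**.*******
position 8 holds *

*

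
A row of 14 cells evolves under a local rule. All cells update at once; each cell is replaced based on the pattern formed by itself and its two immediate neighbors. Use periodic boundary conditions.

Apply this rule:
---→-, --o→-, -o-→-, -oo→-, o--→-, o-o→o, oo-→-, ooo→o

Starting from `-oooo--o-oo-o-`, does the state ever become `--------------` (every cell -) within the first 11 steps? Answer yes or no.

yes

--oo----o--o--
--------------
all cells are - at step 2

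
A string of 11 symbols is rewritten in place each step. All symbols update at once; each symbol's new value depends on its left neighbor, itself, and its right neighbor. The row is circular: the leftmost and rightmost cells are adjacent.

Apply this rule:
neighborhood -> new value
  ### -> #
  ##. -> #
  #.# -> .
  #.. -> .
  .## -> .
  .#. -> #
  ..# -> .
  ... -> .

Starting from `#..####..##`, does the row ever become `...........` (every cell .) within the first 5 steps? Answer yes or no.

no

#...###...#
#....##....
#.....#....
#.....#....  (fixed point — unchanged through step 5)
step 5 is #.....#...., still not uniform .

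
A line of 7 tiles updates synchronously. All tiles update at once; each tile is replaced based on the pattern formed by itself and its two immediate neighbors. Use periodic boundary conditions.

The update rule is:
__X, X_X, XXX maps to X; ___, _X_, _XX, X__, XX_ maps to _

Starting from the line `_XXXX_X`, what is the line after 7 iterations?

_X_X__X

iteration 1: X_XX_X_
iteration 2: _X__X_X
iteration 3: X__X_X_
iteration 4: __X_X_X
iteration 5: _X_X_X_
iteration 6: X_X_X__
iteration 7: _X_X__X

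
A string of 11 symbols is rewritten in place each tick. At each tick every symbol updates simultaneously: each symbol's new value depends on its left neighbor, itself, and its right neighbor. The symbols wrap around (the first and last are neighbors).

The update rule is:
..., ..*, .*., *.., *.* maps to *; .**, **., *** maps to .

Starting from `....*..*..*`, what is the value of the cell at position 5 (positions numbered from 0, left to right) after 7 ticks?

*

***********
...........
***********  (repeats tick 1; period 2)
tick 7: ***********
position 5 holds *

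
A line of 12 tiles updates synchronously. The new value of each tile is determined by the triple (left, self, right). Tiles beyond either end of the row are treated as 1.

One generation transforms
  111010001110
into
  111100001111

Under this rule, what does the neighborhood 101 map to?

At position 3 the neighborhood is 101; the next row has 1 there.

1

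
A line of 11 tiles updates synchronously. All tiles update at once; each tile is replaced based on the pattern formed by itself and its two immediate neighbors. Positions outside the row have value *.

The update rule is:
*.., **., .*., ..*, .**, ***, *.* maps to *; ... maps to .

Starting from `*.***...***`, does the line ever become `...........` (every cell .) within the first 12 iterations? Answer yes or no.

no

iteration 1: ******.****
iteration 2: ***********
iteration 3: ***********  (fixed point — unchanged through iteration 12)
iteration 12 is ***********, still not uniform .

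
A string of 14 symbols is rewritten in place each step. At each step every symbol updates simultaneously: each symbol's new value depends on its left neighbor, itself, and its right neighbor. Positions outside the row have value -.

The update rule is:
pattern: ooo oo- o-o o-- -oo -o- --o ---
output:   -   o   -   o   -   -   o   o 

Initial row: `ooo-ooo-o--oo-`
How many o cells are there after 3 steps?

5

--o---o--oo-oo
oo-ooo-oo-o--o
-o---o--o--oo-
count of o: 5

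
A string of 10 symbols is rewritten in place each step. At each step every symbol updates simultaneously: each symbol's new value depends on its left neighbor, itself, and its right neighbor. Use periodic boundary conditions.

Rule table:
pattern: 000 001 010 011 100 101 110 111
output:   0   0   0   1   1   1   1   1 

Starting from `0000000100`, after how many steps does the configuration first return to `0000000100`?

step 1: 0000000010
step 2: 0000000001
step 3: 1000000000
step 4: 0100000000
step 5: 0010000000
step 6: 0001000000
step 7: 0000100000
step 8: 0000010000
step 9: 0000001000
step 10: 0000000100

10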